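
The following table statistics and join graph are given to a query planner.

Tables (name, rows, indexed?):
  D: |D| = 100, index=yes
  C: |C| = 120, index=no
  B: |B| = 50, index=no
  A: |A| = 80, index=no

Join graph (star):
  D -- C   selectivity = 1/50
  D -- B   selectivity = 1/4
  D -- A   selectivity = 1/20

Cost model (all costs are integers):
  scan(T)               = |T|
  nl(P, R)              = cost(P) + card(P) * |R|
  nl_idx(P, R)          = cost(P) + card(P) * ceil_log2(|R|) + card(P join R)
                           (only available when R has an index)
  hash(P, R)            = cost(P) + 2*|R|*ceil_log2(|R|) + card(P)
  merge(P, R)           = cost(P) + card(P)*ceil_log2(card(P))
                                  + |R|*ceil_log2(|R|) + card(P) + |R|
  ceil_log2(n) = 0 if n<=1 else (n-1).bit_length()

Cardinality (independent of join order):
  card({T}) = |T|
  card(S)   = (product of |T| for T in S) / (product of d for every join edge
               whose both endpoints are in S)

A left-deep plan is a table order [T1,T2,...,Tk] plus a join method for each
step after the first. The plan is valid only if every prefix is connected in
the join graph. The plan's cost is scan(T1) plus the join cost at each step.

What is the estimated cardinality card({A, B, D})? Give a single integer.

5000

Tables in S: A(80), B(50), D(100)
Edges inside S: D-B(d=4), D-A(d=20)
numerator = 80 * 50 * 100 = 400000
denominator = 4 * 20 = 80
card(S) = 400000 / 80 = 5000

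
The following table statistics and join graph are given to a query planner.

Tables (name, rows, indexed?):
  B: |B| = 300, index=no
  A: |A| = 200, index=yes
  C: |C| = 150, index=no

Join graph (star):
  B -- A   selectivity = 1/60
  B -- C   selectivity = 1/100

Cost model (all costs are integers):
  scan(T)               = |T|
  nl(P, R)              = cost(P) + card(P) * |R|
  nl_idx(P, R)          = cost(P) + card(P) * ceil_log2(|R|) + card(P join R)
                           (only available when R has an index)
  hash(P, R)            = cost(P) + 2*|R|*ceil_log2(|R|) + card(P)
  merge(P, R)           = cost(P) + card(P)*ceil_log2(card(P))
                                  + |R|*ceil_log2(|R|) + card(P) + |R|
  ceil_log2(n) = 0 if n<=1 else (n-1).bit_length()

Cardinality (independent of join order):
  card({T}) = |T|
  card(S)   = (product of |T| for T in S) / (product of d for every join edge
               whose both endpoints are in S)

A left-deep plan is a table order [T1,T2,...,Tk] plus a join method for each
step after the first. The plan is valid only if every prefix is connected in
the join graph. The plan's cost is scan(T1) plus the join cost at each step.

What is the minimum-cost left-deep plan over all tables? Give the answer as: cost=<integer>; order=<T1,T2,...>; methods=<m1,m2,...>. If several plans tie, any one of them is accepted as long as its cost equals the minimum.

Selinger DP (subsets sized 1..n):
  {B}: scan cost=300, card=300
  {A}: scan cost=200, card=200
  {C}: scan cost=150, card=150
  {AB}: card=1000; try (A,nl_idx)→3700, (A,hash)→3800, (B,merge)→5000, (A,merge)→5100, (B,hash)→5800, (B,nl)→60200 …(+1); best=3700 via (A,nl_idx)
  {BC}: card=450; try (C,hash)→3000, (B,merge)→4500, (C,merge)→4650, (B,hash)→5700, (B,nl)→45150, (C,nl)→45300; best=3000 via (C,hash)
  {ABC}: card=1500; try (A,hash)→6650, (C,hash)→7100, (A,nl_idx)→8100, (A,merge)→9300, (C,merge)→16050, (A,nl)→93000 …(+1); best=6650 via (A,hash)

cost=6650; order=B,C,A; methods=hash,hash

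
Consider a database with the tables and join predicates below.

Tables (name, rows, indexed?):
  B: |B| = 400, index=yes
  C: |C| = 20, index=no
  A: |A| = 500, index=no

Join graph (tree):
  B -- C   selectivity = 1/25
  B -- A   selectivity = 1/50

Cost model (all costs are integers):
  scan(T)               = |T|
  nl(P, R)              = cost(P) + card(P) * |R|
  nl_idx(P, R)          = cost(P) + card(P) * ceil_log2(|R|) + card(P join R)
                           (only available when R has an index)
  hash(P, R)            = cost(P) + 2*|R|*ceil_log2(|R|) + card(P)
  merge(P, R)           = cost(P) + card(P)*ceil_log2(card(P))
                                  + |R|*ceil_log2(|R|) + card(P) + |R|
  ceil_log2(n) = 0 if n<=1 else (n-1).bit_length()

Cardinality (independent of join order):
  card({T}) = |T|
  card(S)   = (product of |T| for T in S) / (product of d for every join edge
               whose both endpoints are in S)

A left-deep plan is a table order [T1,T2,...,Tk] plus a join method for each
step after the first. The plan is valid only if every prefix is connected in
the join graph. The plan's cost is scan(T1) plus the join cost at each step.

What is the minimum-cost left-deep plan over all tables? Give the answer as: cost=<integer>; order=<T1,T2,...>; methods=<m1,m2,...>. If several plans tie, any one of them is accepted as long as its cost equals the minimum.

cost=8720; order=C,B,A; methods=nl_idx,merge

Selinger DP (subsets sized 1..n):
  {B}: scan cost=400, card=400
  {C}: scan cost=20, card=20
  {A}: scan cost=500, card=500
  {BC}: card=320; try (B,nl_idx)→520, (C,hash)→1000, (B,merge)→4140, (C,merge)→4520, (B,hash)→7240, (B,nl)→8020 …(+1); best=520 via (B,nl_idx)
  {AB}: card=4000; try (B,hash)→8200, (B,nl_idx)→9000, (A,merge)→9400, (B,merge)→9500, (A,hash)→9800, (A,nl)→200400 …(+1); best=8200 via (B,hash)
  {ABC}: card=3200; try (A,merge)→8720, (A,hash)→9840, (C,hash)→12400, (C,merge)→60320, (C,nl)→88200, (A,nl)→160520; best=8720 via (A,merge)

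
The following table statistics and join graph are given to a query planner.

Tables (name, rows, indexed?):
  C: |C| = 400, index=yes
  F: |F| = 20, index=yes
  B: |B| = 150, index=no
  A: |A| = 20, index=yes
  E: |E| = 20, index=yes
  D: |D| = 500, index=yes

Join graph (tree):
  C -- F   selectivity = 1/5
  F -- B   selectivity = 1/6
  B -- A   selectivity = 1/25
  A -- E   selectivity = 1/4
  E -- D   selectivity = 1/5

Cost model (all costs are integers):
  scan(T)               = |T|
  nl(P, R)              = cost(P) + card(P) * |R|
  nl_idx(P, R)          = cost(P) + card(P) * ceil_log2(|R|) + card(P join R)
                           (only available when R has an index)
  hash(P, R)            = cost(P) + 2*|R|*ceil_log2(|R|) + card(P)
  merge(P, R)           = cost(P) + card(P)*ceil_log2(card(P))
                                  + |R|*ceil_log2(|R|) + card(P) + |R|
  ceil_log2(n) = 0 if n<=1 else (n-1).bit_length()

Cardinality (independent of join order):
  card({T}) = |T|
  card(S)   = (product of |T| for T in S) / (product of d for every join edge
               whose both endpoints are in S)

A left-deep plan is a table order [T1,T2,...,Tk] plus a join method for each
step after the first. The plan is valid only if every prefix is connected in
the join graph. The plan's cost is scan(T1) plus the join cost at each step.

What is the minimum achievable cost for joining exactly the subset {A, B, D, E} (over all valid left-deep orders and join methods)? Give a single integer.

10420

Selinger DP over subsets of {A,B,D,E}:
  {B}: scan cost=150, card=150
  {A}: scan cost=20, card=20
  {E}: scan cost=20, card=20
  {D}: scan cost=500, card=500
  {AB}: card=120; try (A,hash)→500, (A,nl_idx)→1020, (B,merge)→1490, (A,merge)→1620, (B,hash)→2440, (B,nl)→3020 …(+1); best=500 via (A,hash)
  {AE}: card=100; try (E,nl_idx)→220, (A,nl_idx)→220, (E,hash)→240, (A,hash)→240, (E,merge)→260, (A,merge)→260 …(+2); best=220 via (E,nl_idx)
  {DE}: card=2000; try (E,hash)→1200, (D,nl_idx)→2200, (E,nl_idx)→5000, (D,merge)→5140, (E,merge)→5620, (D,hash)→9040 …(+2); best=1200 via (E,hash)
  {ABE}: card=600; try (E,hash)→820, (E,merge)→1580, (E,nl_idx)→1700, (B,merge)→2370, (B,hash)→2720, (E,nl)→2900 …(+1); best=820 via (E,hash)
  {ADE}: card=10000; try (A,hash)→3400, (D,merge)→6020, (D,hash)→9320, (D,nl_idx)→11120, (A,nl_idx)→21200, (A,merge)→25320 …(+2); best=3400 via (A,hash)
  {ABDE}: card=60000; try (D,hash)→10420, (D,merge)→12420, (B,hash)→15800, (D,nl_idx)→66220, (B,merge)→154750, (D,nl)→300820 …(+1); best=10420 via (D,hash)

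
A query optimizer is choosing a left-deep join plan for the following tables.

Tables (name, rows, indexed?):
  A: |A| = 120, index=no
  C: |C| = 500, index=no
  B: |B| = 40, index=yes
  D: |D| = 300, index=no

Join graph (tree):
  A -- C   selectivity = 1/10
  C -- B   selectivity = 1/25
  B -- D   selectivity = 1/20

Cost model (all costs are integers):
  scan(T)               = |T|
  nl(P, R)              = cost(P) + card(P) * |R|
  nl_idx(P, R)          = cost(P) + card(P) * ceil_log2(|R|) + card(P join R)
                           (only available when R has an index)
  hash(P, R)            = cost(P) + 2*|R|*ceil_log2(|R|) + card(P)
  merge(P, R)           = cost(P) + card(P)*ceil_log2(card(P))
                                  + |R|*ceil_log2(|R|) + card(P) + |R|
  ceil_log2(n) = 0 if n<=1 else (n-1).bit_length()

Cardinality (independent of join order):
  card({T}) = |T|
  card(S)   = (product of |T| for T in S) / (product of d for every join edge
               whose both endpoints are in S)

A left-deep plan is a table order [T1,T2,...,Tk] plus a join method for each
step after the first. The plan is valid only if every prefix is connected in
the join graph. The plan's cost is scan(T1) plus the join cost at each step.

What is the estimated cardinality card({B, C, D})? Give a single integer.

Tables in S: B(40), C(500), D(300)
Edges inside S: C-B(d=25), B-D(d=20)
numerator = 40 * 500 * 300 = 6000000
denominator = 25 * 20 = 500
card(S) = 6000000 / 500 = 12000

12000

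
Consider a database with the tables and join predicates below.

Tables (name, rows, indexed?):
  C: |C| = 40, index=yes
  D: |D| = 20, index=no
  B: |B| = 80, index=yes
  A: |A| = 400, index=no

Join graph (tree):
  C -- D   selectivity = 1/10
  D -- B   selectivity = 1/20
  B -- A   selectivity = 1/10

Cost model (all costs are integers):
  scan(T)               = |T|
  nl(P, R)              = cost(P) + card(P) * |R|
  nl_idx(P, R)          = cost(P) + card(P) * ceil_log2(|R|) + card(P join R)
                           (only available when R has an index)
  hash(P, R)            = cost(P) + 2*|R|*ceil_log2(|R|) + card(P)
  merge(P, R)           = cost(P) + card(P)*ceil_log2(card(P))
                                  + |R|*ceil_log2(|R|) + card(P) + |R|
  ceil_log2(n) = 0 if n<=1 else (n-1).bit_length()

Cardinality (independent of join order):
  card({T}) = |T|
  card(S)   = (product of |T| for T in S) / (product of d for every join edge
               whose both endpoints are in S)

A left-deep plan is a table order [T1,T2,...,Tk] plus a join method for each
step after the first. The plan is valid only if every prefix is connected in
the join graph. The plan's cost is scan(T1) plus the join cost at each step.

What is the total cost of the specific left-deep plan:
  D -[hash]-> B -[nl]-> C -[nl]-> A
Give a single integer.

132360

step 1: scan D: cost=20, card=20
step 2: join B via hash
    card(P join B) = 20*80/(20) = 80
    cost = 20 + 2*80*7 + 20 = 1160
step 3: join C via nl
    card(P join C) = 80*40/(10) = 320
    cost = 1160 + 80*40 = 4360
step 4: join A via nl
    card(P join A) = 320*400/(10) = 12800
    cost = 4360 + 320*400 = 132360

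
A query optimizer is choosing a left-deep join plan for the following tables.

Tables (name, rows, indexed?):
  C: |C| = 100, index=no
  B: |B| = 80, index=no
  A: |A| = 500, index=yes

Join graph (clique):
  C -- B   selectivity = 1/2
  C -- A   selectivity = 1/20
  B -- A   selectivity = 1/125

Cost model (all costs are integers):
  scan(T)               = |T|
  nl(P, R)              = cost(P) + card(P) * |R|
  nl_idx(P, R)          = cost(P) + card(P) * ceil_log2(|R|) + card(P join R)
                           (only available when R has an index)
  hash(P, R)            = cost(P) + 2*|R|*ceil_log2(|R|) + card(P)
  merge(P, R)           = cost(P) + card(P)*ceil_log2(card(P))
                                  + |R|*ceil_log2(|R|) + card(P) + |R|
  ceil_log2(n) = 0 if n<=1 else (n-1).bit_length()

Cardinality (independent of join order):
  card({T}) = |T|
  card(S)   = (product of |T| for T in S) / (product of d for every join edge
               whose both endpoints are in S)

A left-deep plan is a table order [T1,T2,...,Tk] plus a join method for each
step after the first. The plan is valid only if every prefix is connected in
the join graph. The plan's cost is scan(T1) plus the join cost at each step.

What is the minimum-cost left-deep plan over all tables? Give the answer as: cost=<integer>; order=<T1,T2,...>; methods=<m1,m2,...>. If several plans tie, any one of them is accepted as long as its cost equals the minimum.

Selinger DP (subsets sized 1..n):
  {C}: scan cost=100, card=100
  {B}: scan cost=80, card=80
  {A}: scan cost=500, card=500
  {BC}: card=4000; try (B,hash)→1320, (C,merge)→1520, (B,merge)→1540, (C,hash)→1560, (C,nl)→8080, (B,nl)→8100; best=1320 via (B,hash)
  {AC}: card=2500; try (C,hash)→2400, (A,nl_idx)→3500, (A,merge)→5900, (C,merge)→6300, (A,hash)→9200, (A,nl)→50100 …(+1); best=2400 via (C,hash)
  {AB}: card=320; try (A,nl_idx)→1120, (B,hash)→2120, (A,merge)→5720, (B,merge)→6140, (A,hash)→9160, (A,nl)→40080 …(+1); best=1120 via (A,nl_idx)
  {ABC}: card=800; try (C,hash)→2840, (C,merge)→5120, (B,hash)→6020, (A,hash)→14320, (C,nl)→33120, (B,merge)→35540 …(+4); best=2840 via (C,hash)

cost=2840; order=B,A,C; methods=nl_idx,hash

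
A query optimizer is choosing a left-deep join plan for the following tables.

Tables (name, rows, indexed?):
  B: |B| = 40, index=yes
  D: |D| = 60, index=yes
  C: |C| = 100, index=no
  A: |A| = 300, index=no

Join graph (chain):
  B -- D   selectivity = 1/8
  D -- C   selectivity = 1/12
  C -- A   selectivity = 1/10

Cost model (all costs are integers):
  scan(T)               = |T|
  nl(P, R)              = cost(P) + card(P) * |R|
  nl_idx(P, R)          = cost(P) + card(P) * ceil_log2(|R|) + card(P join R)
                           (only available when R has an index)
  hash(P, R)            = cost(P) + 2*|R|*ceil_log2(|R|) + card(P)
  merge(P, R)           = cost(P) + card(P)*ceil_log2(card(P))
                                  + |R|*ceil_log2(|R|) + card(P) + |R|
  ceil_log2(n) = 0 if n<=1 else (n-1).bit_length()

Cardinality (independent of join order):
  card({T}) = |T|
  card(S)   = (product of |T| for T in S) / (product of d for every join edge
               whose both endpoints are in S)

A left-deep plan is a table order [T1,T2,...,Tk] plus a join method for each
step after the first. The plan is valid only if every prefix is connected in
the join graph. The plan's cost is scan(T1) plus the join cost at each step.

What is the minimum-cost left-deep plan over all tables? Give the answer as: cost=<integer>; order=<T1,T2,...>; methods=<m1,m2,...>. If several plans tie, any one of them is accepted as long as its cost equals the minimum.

Selinger DP (subsets sized 1..n):
  {B}: scan cost=40, card=40
  {D}: scan cost=60, card=60
  {C}: scan cost=100, card=100
  {A}: scan cost=300, card=300
  {BD}: card=300; try (D,nl_idx)→580, (B,hash)→600, (B,nl_idx)→720, (D,merge)→740, (B,merge)→760, (D,hash)→800 …(+2); best=580 via (D,nl_idx)
  {CD}: card=500; try (D,hash)→920, (D,nl_idx)→1200, (C,merge)→1280, (D,merge)→1320, (C,hash)→1520, (C,nl)→6060 …(+1); best=920 via (D,hash)
  {AC}: card=3000; try (C,hash)→2000, (A,merge)→3900, (C,merge)→4100, (A,hash)→5600, (A,nl)→30100, (C,nl)→30300; best=2000 via (C,hash)
  {BCD}: card=2500; try (B,hash)→1900, (C,hash)→2280, (C,merge)→4380, (B,merge)→6200, (B,nl_idx)→6420, (B,nl)→20920 …(+1); best=1900 via (B,hash)
  {ACD}: card=15000; try (D,hash)→5720, (A,hash)→6820, (A,merge)→8920, (D,nl_idx)→35000, (D,merge)→41420, (A,nl)→150920 …(+1); best=5720 via (D,hash)
  {ABCD}: card=75000; try (A,hash)→9800, (B,hash)→21200, (A,merge)→37400, (B,nl_idx)→170720, (B,merge)→231000, (B,nl)→605720 …(+1); best=9800 via (A,hash)

cost=9800; order=C,D,B,A; methods=hash,hash,hash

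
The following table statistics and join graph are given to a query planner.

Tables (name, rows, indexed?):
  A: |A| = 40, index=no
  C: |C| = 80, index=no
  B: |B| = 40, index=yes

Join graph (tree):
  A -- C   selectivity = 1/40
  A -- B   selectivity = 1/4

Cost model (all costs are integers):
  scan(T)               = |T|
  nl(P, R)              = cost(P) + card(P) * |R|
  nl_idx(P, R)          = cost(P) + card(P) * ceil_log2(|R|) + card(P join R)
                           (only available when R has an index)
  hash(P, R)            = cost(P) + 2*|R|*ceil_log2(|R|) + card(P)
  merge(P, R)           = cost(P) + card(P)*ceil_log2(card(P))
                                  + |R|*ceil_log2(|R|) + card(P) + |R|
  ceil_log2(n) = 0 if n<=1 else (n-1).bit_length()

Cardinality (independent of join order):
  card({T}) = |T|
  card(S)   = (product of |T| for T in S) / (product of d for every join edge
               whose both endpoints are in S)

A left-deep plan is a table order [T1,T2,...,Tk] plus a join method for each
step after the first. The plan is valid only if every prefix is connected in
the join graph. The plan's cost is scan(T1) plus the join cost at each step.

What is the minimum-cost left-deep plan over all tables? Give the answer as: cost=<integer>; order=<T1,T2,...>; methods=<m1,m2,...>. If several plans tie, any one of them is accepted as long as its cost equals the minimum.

Selinger DP (subsets sized 1..n):
  {A}: scan cost=40, card=40
  {C}: scan cost=80, card=80
  {B}: scan cost=40, card=40
  {AC}: card=80; try (A,hash)→640, (C,merge)→960, (A,merge)→1000, (C,hash)→1200, (C,nl)→3240, (A,nl)→3280; best=640 via (A,hash)
  {AB}: card=400; try (B,hash)→560, (A,hash)→560, (B,merge)→600, (A,merge)→600, (B,nl_idx)→680, (B,nl)→1640 …(+1); best=560 via (B,hash)
  {ABC}: card=800; try (B,hash)→1200, (B,merge)→1560, (B,nl_idx)→1920, (C,hash)→2080, (B,nl)→3840, (C,merge)→5200 …(+1); best=1200 via (B,hash)

cost=1200; order=C,A,B; methods=hash,hash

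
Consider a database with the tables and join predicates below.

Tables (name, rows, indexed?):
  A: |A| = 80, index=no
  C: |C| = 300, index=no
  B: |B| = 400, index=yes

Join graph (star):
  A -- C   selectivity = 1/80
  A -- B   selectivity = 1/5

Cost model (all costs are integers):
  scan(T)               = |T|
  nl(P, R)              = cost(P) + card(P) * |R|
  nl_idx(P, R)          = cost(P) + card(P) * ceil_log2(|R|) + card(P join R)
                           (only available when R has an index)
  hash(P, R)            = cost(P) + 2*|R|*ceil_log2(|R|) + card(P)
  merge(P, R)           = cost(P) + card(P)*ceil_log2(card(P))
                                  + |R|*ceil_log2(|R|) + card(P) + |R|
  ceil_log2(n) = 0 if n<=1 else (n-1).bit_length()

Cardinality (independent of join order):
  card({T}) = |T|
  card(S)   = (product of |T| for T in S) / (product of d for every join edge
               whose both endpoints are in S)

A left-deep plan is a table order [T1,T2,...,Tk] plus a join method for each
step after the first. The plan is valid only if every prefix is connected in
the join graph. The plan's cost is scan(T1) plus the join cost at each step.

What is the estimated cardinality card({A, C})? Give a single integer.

300

Tables in S: A(80), C(300)
Edges inside S: A-C(d=80)
numerator = 80 * 300 = 24000
denominator = 80 = 80
card(S) = 24000 / 80 = 300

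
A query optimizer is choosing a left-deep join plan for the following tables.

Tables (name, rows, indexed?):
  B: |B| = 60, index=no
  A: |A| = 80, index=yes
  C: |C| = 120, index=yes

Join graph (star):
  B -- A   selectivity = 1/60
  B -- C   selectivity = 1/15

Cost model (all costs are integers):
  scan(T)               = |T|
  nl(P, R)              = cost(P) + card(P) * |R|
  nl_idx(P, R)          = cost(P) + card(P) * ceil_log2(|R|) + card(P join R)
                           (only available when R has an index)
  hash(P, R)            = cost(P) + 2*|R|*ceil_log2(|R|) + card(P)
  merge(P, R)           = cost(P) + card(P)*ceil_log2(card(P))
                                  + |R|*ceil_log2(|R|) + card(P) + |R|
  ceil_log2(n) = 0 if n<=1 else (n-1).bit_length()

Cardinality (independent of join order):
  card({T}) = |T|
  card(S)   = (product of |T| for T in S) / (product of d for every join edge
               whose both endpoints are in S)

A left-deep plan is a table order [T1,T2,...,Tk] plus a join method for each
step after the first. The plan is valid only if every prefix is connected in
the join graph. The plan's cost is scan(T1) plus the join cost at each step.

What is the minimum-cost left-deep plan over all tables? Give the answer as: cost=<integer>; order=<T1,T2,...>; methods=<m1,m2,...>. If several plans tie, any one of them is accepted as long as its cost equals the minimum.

cost=1760; order=B,A,C; methods=nl_idx,nl_idx

Selinger DP (subsets sized 1..n):
  {B}: scan cost=60, card=60
  {A}: scan cost=80, card=80
  {C}: scan cost=120, card=120
  {AB}: card=80; try (A,nl_idx)→560, (B,hash)→880, (A,merge)→1120, (B,merge)→1140, (A,hash)→1240, (A,nl)→4860 …(+1); best=560 via (A,nl_idx)
  {BC}: card=480; try (C,nl_idx)→960, (B,hash)→960, (C,merge)→1440, (B,merge)→1500, (C,hash)→1800, (C,nl)→7260 …(+1); best=960 via (C,nl_idx)
  {ABC}: card=640; try (C,nl_idx)→1760, (C,merge)→2160, (C,hash)→2320, (A,hash)→2560, (A,nl_idx)→4960, (A,merge)→6400 …(+2); best=1760 via (C,nl_idx)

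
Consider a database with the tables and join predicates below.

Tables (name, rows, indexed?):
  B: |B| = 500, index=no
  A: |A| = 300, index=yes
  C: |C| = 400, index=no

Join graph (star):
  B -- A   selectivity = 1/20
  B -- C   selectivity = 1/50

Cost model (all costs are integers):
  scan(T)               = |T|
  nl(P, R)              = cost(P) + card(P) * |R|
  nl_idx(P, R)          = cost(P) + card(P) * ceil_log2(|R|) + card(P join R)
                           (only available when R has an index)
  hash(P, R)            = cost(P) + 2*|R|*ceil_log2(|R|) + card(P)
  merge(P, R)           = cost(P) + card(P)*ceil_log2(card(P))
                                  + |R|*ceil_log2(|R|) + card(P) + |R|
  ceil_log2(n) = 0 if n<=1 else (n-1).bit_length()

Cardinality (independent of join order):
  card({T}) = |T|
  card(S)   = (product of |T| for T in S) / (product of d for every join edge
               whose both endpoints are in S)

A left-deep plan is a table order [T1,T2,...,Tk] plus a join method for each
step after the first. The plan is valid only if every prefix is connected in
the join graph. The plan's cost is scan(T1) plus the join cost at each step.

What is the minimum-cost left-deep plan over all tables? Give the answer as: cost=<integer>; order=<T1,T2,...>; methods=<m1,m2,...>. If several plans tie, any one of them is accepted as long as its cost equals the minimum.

cost=17600; order=B,C,A; methods=hash,hash

Selinger DP (subsets sized 1..n):
  {B}: scan cost=500, card=500
  {A}: scan cost=300, card=300
  {C}: scan cost=400, card=400
  {AB}: card=7500; try (A,hash)→6400, (B,merge)→8300, (A,merge)→8500, (B,hash)→9600, (A,nl_idx)→12500, (B,nl)→150300 …(+1); best=6400 via (A,hash)
  {BC}: card=4000; try (C,hash)→8200, (B,merge)→9400, (C,merge)→9500, (B,hash)→9800, (B,nl)→200400, (C,nl)→200500; best=8200 via (C,hash)
  {ABC}: card=60000; try (A,hash)→17600, (C,hash)→21100, (A,merge)→63200, (A,nl_idx)→104200, (C,merge)→115400, (A,nl)→1208200 …(+1); best=17600 via (A,hash)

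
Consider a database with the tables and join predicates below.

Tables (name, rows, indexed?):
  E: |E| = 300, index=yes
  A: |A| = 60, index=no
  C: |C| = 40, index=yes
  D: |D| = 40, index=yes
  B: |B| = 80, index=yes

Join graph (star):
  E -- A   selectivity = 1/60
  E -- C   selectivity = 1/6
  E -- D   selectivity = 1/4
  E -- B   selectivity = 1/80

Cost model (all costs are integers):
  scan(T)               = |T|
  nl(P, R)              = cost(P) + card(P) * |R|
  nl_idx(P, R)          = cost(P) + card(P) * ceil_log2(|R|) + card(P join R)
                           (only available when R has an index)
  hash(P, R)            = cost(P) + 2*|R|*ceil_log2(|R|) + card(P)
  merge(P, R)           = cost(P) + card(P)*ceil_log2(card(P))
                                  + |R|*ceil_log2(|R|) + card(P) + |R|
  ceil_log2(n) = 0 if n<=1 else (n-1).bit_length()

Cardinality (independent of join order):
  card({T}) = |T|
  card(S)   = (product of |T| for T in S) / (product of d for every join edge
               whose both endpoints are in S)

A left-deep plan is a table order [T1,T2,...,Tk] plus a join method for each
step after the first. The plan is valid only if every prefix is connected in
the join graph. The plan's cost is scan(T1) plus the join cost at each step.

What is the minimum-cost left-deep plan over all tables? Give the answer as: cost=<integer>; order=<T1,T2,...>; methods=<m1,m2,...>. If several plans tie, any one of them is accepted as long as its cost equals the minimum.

cost=5380; order=B,E,A,C,D; methods=nl_idx,hash,hash,hash

Selinger DP (subsets sized 1..n):
  {E}: scan cost=300, card=300
  {A}: scan cost=60, card=60
  {C}: scan cost=40, card=40
  {D}: scan cost=40, card=40
  {B}: scan cost=80, card=80
  {AE}: card=300; try (E,nl_idx)→900, (A,hash)→1320, (E,merge)→3480, (A,merge)→3720, (E,hash)→5520, (E,nl)→18060 …(+1); best=900 via (E,nl_idx)
  {CE}: card=2000; try (C,hash)→1080, (E,nl_idx)→2400, (E,merge)→3320, (C,merge)→3580, (C,nl_idx)→4100, (E,hash)→5480 …(+2); best=1080 via (C,hash)
  {DE}: card=3000; try (D,hash)→1080, (E,merge)→3320, (E,nl_idx)→3400, (D,merge)→3580, (D,nl_idx)→5100, (E,hash)→5480 …(+2); best=1080 via (D,hash)
  {BE}: card=300; try (E,nl_idx)→1100, (B,hash)→1720, (B,nl_idx)→2700, (E,merge)→3720, (B,merge)→3940, (E,hash)→5560 …(+2); best=1100 via (E,nl_idx)
  {ACE}: card=2000; try (C,hash)→1680, (A,hash)→3800, (C,merge)→4180, (C,nl_idx)→4700, (C,nl)→12900, (A,merge)→25500 …(+1); best=1680 via (C,hash)
  {ADE}: card=3000; try (D,hash)→1680, (D,merge)→4180, (A,hash)→4800, (D,nl_idx)→5700, (D,nl)→12900, (A,merge)→40500 …(+1); best=1680 via (D,hash)
  {ABE}: card=300; try (A,hash)→2120, (B,hash)→2320, (B,nl_idx)→3300, (A,merge)→4520, (B,merge)→4540, (A,nl)→19100 …(+1); best=2120 via (A,hash)
  {CDE}: card=20000; try (D,hash)→3560, (C,hash)→4560, (D,merge)→25360, (D,nl_idx)→33080, (C,nl_idx)→39080, (C,merge)→40360 …(+2); best=3560 via (D,hash)
  {BCE}: card=2000; try (C,hash)→1880, (B,hash)→4200, (C,merge)→4380, (C,nl_idx)→4900, (C,nl)→13100, (B,nl_idx)→17080 …(+2); best=1880 via (C,hash)
  {BDE}: card=3000; try (D,hash)→1880, (D,merge)→4380, (B,hash)→5200, (D,nl_idx)→5900, (D,nl)→13100, (B,nl_idx)→25080 …(+2); best=1880 via (D,hash)
  {ACDE}: card=20000; try (D,hash)→4160, (C,hash)→5160, (A,hash)→24280, (D,merge)→25960, (D,nl_idx)→33680, (C,nl_idx)→39680 …(+5); best=4160 via (D,hash)
  {ABCE}: card=2000; try (C,hash)→2900, (A,hash)→4600, (B,hash)→4800, (C,merge)→5400, (C,nl_idx)→5920, (C,nl)→14120 …(+5); best=2900 via (C,hash)
  {ABDE}: card=3000; try (D,hash)→2900, (D,merge)→5400, (A,hash)→5600, (B,hash)→5800, (D,nl_idx)→6920, (D,nl)→14120 …(+5); best=2900 via (D,hash)
  {BCDE}: card=20000; try (D,hash)→4360, (C,hash)→5360, (B,hash)→24680, (D,merge)→26160, (D,nl_idx)→33880, (C,nl_idx)→39880 …(+6); best=4360 via (D,hash)
  {ABCDE}: card=20000; try (D,hash)→5380, (C,hash)→6380, (A,hash)→25080, (B,hash)→25280, (D,merge)→27180, (D,nl_idx)→34900 …(+9); best=5380 via (D,hash)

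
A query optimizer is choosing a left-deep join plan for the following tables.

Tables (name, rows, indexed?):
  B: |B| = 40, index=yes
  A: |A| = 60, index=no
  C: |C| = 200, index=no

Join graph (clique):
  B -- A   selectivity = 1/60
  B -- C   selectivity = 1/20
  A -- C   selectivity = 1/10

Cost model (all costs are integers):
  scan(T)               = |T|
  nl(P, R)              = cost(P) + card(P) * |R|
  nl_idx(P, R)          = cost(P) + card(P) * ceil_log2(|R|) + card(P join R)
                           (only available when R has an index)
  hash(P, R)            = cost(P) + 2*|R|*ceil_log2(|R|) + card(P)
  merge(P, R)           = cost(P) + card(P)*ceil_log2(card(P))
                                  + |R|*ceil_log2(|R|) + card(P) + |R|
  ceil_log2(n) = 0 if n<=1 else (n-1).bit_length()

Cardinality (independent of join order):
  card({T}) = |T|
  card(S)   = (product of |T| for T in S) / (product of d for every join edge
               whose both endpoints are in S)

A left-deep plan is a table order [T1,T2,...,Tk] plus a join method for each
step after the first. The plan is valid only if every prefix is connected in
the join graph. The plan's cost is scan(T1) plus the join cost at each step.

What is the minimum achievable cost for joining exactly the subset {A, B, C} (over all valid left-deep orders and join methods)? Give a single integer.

2000

Selinger DP over subsets of {A,B,C}:
  {B}: scan cost=40, card=40
  {A}: scan cost=60, card=60
  {C}: scan cost=200, card=200
  {AB}: card=40; try (B,nl_idx)→460, (B,hash)→600, (A,merge)→740, (B,merge)→760, (A,hash)→800, (A,nl)→2440 …(+1); best=460 via (B,nl_idx)
  {BC}: card=400; try (B,hash)→880, (B,nl_idx)→1800, (C,merge)→2120, (B,merge)→2280, (C,hash)→3280, (C,nl)→8040 …(+1); best=880 via (B,hash)
  {AC}: card=1200; try (A,hash)→1120, (C,merge)→2280, (A,merge)→2420, (C,hash)→3320, (C,nl)→12060, (A,nl)→12200; best=1120 via (A,hash)
  {ABC}: card=40; try (A,hash)→2000, (C,merge)→2540, (B,hash)→2800, (C,hash)→3700, (A,merge)→5300, (B,nl_idx)→8360 …(+4); best=2000 via (A,hash)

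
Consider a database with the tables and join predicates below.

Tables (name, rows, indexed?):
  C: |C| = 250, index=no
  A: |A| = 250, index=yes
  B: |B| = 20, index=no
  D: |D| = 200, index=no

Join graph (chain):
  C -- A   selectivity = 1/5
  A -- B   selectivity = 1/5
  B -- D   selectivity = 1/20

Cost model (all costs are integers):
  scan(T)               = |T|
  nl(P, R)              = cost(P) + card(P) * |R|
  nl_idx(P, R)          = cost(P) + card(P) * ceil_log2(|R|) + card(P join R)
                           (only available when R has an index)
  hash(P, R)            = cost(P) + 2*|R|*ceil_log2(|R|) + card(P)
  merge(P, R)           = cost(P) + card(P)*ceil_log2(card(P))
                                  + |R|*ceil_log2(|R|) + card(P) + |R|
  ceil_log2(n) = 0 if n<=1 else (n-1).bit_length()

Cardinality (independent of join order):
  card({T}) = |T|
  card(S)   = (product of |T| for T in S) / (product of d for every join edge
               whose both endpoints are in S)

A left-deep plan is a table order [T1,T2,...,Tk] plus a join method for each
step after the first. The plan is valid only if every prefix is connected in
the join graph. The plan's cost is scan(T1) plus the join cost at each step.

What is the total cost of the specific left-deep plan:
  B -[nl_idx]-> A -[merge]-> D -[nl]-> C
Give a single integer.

step 1: scan B: cost=20, card=20
step 2: join A via nl_idx
    card(P join A) = 20*250/(5) = 1000
    cost = 20 + 20*8 + 1000 = 1180
step 3: join D via merge
    card(P join D) = 1000*200/(20) = 10000
    cost = 1180 + 1000*10 + 200*8 + 1000 + 200 = 13980
step 4: join C via nl
    card(P join C) = 10000*250/(5) = 500000
    cost = 13980 + 10000*250 = 2513980

2513980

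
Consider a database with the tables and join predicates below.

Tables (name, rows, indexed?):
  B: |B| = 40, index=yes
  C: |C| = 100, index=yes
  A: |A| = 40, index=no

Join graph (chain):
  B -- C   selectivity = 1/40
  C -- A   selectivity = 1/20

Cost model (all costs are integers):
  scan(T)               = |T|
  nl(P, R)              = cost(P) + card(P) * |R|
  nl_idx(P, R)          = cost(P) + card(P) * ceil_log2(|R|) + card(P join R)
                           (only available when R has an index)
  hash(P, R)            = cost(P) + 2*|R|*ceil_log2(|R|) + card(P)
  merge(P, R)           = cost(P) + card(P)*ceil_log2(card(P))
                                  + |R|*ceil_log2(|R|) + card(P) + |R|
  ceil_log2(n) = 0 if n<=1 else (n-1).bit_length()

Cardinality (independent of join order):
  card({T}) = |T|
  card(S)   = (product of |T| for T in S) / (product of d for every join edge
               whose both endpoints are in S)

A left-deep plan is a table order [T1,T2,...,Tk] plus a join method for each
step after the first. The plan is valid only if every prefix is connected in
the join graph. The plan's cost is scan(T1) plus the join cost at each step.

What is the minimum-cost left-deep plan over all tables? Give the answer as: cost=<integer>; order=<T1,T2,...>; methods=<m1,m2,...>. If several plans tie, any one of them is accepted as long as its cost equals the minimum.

cost=1000; order=B,C,A; methods=nl_idx,hash

Selinger DP (subsets sized 1..n):
  {B}: scan cost=40, card=40
  {C}: scan cost=100, card=100
  {A}: scan cost=40, card=40
  {BC}: card=100; try (C,nl_idx)→420, (B,hash)→680, (B,nl_idx)→800, (C,merge)→1120, (B,merge)→1180, (C,hash)→1480 …(+2); best=420 via (C,nl_idx)
  {AC}: card=200; try (C,nl_idx)→520, (A,hash)→680, (C,merge)→1120, (A,merge)→1180, (C,hash)→1480, (C,nl)→4040 …(+1); best=520 via (C,nl_idx)
  {ABC}: card=200; try (A,hash)→1000, (B,hash)→1200, (A,merge)→1500, (B,nl_idx)→1920, (B,merge)→2600, (A,nl)→4420 …(+1); best=1000 via (A,hash)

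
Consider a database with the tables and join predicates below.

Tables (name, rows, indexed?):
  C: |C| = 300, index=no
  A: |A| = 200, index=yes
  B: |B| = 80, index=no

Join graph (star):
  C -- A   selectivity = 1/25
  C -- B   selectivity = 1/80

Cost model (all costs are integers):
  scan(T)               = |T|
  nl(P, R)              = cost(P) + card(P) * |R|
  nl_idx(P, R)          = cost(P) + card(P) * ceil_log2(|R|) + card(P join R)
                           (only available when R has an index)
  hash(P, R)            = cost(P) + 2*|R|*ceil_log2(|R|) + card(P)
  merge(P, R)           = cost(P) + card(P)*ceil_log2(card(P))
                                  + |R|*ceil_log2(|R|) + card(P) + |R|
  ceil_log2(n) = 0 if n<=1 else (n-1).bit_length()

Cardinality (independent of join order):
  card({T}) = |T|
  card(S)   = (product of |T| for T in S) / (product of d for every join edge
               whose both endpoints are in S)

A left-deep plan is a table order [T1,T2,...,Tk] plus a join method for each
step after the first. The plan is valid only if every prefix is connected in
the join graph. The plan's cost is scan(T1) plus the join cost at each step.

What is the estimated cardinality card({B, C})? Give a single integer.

300

Tables in S: B(80), C(300)
Edges inside S: C-B(d=80)
numerator = 80 * 300 = 24000
denominator = 80 = 80
card(S) = 24000 / 80 = 300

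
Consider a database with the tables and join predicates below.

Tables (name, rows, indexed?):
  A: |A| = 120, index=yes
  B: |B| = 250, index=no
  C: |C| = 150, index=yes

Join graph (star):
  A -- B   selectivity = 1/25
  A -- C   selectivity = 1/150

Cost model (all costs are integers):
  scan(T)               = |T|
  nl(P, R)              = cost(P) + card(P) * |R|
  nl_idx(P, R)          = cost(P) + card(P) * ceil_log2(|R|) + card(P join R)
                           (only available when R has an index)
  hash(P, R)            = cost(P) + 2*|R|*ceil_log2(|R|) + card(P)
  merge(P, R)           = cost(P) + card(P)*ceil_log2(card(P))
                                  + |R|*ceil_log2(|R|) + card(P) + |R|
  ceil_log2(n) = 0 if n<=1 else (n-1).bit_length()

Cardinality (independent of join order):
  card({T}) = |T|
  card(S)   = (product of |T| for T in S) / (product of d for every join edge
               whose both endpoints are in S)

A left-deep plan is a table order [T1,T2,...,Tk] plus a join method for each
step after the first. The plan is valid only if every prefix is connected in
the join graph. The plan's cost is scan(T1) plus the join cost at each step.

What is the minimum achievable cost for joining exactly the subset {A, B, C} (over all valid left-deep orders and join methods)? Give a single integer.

4410

Selinger DP over subsets of {A,B,C}:
  {A}: scan cost=120, card=120
  {B}: scan cost=250, card=250
  {C}: scan cost=150, card=150
  {AB}: card=1200; try (A,hash)→2180, (A,nl_idx)→3200, (B,merge)→3330, (A,merge)→3460, (B,hash)→4240, (B,nl)→30120 …(+1); best=2180 via (A,hash)
  {AC}: card=120; try (C,nl_idx)→1200, (A,nl_idx)→1320, (A,hash)→1980, (C,merge)→2430, (A,merge)→2460, (C,hash)→2640 …(+2); best=1200 via (C,nl_idx)
  {ABC}: card=1200; try (B,merge)→4410, (B,hash)→5320, (C,hash)→5780, (C,nl_idx)→12980, (C,merge)→17930, (B,nl)→31200 …(+1); best=4410 via (B,merge)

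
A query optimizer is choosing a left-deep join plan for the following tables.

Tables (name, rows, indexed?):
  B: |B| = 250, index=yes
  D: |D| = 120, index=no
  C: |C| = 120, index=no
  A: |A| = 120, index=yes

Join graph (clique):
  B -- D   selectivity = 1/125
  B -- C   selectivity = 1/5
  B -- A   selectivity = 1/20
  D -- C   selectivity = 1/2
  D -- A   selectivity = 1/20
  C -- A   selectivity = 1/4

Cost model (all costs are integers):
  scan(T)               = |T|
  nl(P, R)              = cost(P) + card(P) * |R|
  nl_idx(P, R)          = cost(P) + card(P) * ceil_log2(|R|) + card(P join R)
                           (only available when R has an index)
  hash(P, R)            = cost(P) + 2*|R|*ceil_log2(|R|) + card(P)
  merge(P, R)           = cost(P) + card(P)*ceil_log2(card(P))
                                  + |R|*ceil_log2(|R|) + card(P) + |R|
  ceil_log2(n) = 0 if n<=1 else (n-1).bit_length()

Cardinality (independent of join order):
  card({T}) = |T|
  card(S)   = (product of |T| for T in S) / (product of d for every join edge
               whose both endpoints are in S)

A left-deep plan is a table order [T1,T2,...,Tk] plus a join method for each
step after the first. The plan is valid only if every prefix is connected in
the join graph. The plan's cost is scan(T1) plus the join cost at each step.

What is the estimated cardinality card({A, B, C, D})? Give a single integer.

Tables in S: A(120), B(250), C(120), D(120)
Edges inside S: B-D(d=125), B-C(d=5), B-A(d=20), D-C(d=2), D-A(d=20), C-A(d=4)
numerator = 120 * 250 * 120 * 120 = 432000000
denominator = 125 * 5 * 20 * 2 * 20 * 4 = 2000000
card(S) = 432000000 / 2000000 = 216

216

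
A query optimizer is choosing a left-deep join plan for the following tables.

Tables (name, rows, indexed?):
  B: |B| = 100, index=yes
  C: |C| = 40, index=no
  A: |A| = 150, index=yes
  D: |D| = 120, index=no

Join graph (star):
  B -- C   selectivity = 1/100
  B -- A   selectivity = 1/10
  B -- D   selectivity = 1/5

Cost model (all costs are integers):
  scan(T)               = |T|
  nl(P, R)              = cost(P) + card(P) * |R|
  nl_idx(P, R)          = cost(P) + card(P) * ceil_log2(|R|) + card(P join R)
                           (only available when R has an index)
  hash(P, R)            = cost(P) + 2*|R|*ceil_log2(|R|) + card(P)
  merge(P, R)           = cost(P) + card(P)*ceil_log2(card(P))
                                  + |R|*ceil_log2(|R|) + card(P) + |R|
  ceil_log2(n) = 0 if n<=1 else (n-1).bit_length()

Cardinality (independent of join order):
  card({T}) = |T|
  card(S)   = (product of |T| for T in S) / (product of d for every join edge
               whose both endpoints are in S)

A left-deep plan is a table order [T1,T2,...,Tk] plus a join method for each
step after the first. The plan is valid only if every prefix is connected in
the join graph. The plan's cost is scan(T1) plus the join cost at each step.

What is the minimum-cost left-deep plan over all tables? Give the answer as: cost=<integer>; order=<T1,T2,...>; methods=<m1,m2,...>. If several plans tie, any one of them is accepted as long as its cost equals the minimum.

cost=3560; order=C,B,A,D; methods=nl_idx,nl_idx,hash

Selinger DP (subsets sized 1..n):
  {B}: scan cost=100, card=100
  {C}: scan cost=40, card=40
  {A}: scan cost=150, card=150
  {D}: scan cost=120, card=120
  {BC}: card=40; try (B,nl_idx)→360, (C,hash)→680, (B,merge)→1120, (C,merge)→1180, (B,hash)→1480, (B,nl)→4040 …(+1); best=360 via (B,nl_idx)
  {AB}: card=1500; try (B,hash)→1700, (A,merge)→2250, (B,merge)→2300, (A,nl_idx)→2400, (A,hash)→2600, (B,nl_idx)→2700 …(+2); best=1700 via (B,hash)
  {BD}: card=2400; try (B,hash)→1640, (D,merge)→1860, (D,hash)→1880, (B,merge)→1880, (B,nl_idx)→3360, (D,nl)→12100 …(+1); best=1640 via (B,hash)
  {ABC}: card=600; try (A,nl_idx)→1280, (A,merge)→1990, (A,hash)→2800, (C,hash)→3680, (A,nl)→6360, (C,merge)→19980 …(+1); best=1280 via (A,nl_idx)
  {BCD}: card=960; try (D,merge)→1600, (D,hash)→2080, (C,hash)→4520, (D,nl)→5160, (C,merge)→33120, (C,nl)→97640; best=1600 via (D,merge)
  {ABD}: card=36000; try (D,hash)→4880, (A,hash)→6440, (D,merge)→20660, (A,merge)→34190, (A,nl_idx)→56840, (D,nl)→181700 …(+1); best=4880 via (D,hash)
  {ABCD}: card=14400; try (D,hash)→3560, (A,hash)→4960, (D,merge)→8840, (A,merge)→13510, (A,nl_idx)→23680, (C,hash)→41360 …(+4); best=3560 via (D,hash)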